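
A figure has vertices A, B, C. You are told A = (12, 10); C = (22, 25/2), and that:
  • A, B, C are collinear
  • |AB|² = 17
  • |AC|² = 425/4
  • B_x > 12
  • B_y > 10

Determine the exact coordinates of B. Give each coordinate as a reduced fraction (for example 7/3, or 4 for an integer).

1. B_x = 16  [[A, B, C are collinear ⇒ 5/2x-10y+70=0] ∩ [|B−(12, 10)|²=17]]
2. B_y = 11  [[A, B, C are collinear ⇒ 5/2x-10y+70=0] ∩ [|B−(12, 10)|²=17]]
   so B = (16, 11)

B = (16, 11)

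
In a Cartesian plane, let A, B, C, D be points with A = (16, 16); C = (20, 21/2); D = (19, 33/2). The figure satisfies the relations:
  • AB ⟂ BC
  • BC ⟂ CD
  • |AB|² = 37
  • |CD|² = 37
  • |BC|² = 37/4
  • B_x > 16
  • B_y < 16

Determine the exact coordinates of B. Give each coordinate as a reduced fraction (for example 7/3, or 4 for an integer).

1. B_x = 17  [[BC ⟂ CD ⇒ 1x-6y+43=0] ∩ [|B−(16, 16)|²=37]]
2. B_y = 10  [[BC ⟂ CD ⇒ 1x-6y+43=0] ∩ [|B−(16, 16)|²=37]]
   so B = (17, 10)

B = (17, 10)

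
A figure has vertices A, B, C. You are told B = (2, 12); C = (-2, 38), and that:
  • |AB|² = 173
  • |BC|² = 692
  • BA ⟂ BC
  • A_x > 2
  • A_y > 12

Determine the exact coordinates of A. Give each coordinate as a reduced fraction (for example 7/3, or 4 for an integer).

1. A_x = 15  [[BA ⟂ BC ⇒ -4x+26y-304=0] ∩ [|A−(2, 12)|²=173]]
2. A_y = 14  [[BA ⟂ BC ⇒ -4x+26y-304=0] ∩ [|A−(2, 12)|²=173]]
   so A = (15, 14)

A = (15, 14)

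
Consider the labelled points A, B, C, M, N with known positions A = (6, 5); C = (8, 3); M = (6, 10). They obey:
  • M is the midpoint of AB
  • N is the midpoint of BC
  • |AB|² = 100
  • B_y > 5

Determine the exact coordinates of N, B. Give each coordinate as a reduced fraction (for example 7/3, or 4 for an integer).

1. B_x = 6  [B = 2·M−A = 2·(6, 10)−(6, 5)]
2. B_y = 15  [B = 2·M−A = 2·(6, 10)−(6, 5)]
   so B = (6, 15)
3. N_x = 7  [2·N = B+C = (6, 15)+(8, 3)]
4. N_y = 9  [2·N = B+C = (6, 15)+(8, 3)]
   so N = (7, 9)

N = (7, 9)
B = (6, 15)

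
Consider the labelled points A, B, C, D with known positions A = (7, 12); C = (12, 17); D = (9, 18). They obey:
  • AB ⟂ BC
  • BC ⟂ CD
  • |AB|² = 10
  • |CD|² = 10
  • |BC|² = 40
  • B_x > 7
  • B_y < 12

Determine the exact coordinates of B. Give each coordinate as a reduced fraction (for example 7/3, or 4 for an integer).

1. B_x = 10  [[BC ⟂ CD ⇒ 3x-1y-19=0] ∩ [|B−(7, 12)|²=10]]
2. B_y = 11  [[BC ⟂ CD ⇒ 3x-1y-19=0] ∩ [|B−(7, 12)|²=10]]
   so B = (10, 11)

B = (10, 11)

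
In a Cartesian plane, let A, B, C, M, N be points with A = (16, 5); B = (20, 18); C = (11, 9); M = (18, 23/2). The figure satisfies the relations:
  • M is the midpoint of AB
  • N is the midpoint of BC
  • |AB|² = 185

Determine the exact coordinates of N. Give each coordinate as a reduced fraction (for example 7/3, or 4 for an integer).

N = (31/2, 27/2)

1. N_x = 31/2  [2·N = B+C = (20, 18)+(11, 9)]
2. N_y = 27/2  [2·N = B+C = (20, 18)+(11, 9)]
   so N = (31/2, 27/2)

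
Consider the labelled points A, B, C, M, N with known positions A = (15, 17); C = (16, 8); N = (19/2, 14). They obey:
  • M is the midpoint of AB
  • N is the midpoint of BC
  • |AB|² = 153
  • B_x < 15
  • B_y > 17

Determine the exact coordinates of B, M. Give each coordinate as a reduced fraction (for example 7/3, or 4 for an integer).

1. B_x = 3  [B = 2·N−C = 2·(19/2, 14)−(16, 8)]
2. B_y = 20  [B = 2·N−C = 2·(19/2, 14)−(16, 8)]
   so B = (3, 20)
3. M_x = 9  [2·M = A+B = (15, 17)+(3, 20)]
4. M_y = 37/2  [2·M = A+B = (15, 17)+(3, 20)]
   so M = (9, 37/2)

B = (3, 20)
M = (9, 37/2)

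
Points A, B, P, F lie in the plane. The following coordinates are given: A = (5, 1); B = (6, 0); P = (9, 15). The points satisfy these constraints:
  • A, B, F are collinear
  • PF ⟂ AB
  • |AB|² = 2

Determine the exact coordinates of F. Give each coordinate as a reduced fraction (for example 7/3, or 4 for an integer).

F = (0, 6)

1. F_x = 0  [[A, B, F are collinear ⇒ 1x+1y-6=0] ∩ [PF ⟂ AB ⇒ 1x-1y+6=0]]
2. F_y = 6  [[A, B, F are collinear ⇒ 1x+1y-6=0] ∩ [PF ⟂ AB ⇒ 1x-1y+6=0]]
   so F = (0, 6)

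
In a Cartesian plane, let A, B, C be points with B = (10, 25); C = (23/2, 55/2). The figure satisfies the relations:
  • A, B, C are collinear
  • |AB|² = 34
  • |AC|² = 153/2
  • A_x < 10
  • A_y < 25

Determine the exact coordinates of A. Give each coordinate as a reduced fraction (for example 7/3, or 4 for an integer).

1. A_x = 7  [[A, B, C are collinear ⇒ -5/2x+3/2y-25/2=0] ∩ [|A−(10, 25)|²=34]]
2. A_y = 20  [[A, B, C are collinear ⇒ -5/2x+3/2y-25/2=0] ∩ [|A−(10, 25)|²=34]]
   so A = (7, 20)

A = (7, 20)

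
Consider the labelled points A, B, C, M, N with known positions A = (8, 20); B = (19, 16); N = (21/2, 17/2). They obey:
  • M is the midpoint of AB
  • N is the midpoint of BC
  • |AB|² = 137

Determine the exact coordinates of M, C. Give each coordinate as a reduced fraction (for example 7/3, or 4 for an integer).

1. M_x = 27/2  [2·M = A+B = (8, 20)+(19, 16)]
2. M_y = 18  [2·M = A+B = (8, 20)+(19, 16)]
   so M = (27/2, 18)
3. C_x = 2  [C = 2·N−B = 2·(21/2, 17/2)−(19, 16)]
4. C_y = 1  [C = 2·N−B = 2·(21/2, 17/2)−(19, 16)]
   so C = (2, 1)

M = (27/2, 18)
C = (2, 1)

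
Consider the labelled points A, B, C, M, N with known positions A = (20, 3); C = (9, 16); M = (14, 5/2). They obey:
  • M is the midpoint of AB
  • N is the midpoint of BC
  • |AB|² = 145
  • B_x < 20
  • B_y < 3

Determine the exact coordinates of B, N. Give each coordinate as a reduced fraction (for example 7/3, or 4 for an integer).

1. B_x = 8  [B = 2·M−A = 2·(14, 5/2)−(20, 3)]
2. B_y = 2  [B = 2·M−A = 2·(14, 5/2)−(20, 3)]
   so B = (8, 2)
3. N_x = 17/2  [2·N = B+C = (8, 2)+(9, 16)]
4. N_y = 9  [2·N = B+C = (8, 2)+(9, 16)]
   so N = (17/2, 9)

B = (8, 2)
N = (17/2, 9)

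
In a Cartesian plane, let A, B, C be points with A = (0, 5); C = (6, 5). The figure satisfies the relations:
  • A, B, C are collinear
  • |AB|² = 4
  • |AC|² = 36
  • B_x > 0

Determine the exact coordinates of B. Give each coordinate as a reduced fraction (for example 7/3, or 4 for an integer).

1. B_x = 2  [[A, B, C are collinear ⇒ -6y+30=0] ∩ [|B−(0, 5)|²=4]]
2. B_y = 5  [[A, B, C are collinear ⇒ -6y+30=0] ∩ [|B−(0, 5)|²=4]]
   so B = (2, 5)

B = (2, 5)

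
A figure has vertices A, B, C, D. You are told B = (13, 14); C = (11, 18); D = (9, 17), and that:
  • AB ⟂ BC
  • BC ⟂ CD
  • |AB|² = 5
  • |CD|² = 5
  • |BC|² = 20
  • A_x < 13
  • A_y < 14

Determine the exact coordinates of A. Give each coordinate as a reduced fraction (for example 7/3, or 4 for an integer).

A = (11, 13)

1. A_x = 11  [[AB ⟂ BC ⇒ 2x-4y+30=0] ∩ [|A−(13, 14)|²=5]]
2. A_y = 13  [[AB ⟂ BC ⇒ 2x-4y+30=0] ∩ [|A−(13, 14)|²=5]]
   so A = (11, 13)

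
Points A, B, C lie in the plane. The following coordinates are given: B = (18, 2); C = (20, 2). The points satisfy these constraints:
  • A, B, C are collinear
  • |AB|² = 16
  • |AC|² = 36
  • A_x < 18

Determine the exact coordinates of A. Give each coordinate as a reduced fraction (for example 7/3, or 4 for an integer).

1. A_x = 14  [[A, B, C are collinear ⇒ 2y-4=0] ∩ [|A−(18, 2)|²=16]]
2. A_y = 2  [[A, B, C are collinear ⇒ 2y-4=0] ∩ [|A−(18, 2)|²=16]]
   so A = (14, 2)

A = (14, 2)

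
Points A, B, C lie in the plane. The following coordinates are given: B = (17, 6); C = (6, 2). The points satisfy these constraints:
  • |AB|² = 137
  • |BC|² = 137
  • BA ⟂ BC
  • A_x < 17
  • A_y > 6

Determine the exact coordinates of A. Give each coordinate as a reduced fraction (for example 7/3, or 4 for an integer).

A = (13, 17)

1. A_x = 13  [[BA ⟂ BC ⇒ -11x-4y+211=0] ∩ [|A−(17, 6)|²=137]]
2. A_y = 17  [[BA ⟂ BC ⇒ -11x-4y+211=0] ∩ [|A−(17, 6)|²=137]]
   so A = (13, 17)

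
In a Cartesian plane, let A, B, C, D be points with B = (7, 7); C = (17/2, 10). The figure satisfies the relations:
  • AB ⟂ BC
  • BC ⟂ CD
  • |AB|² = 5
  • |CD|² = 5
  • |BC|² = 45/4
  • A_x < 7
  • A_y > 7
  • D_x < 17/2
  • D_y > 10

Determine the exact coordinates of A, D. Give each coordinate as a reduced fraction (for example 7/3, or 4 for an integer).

1. A_x = 5  [[AB ⟂ BC ⇒ -3/2x-3y+63/2=0] ∩ [|A−(7, 7)|²=5]]
2. A_y = 8  [[AB ⟂ BC ⇒ -3/2x-3y+63/2=0] ∩ [|A−(7, 7)|²=5]]
   so A = (5, 8)
3. D_x = 13/2  [[BC ⟂ CD ⇒ 3/2x+3y-171/4=0] ∩ [|D−(17/2, 10)|²=5]]
4. D_y = 11  [[BC ⟂ CD ⇒ 3/2x+3y-171/4=0] ∩ [|D−(17/2, 10)|²=5]]
   so D = (13/2, 11)

A = (5, 8)
D = (13/2, 11)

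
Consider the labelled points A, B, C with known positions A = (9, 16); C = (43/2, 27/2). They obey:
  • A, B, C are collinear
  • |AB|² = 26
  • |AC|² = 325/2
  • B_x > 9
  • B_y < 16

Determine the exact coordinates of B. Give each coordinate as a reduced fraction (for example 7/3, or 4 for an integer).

1. B_x = 14  [[A, B, C are collinear ⇒ -5/2x-25/2y+445/2=0] ∩ [|B−(9, 16)|²=26]]
2. B_y = 15  [[A, B, C are collinear ⇒ -5/2x-25/2y+445/2=0] ∩ [|B−(9, 16)|²=26]]
   so B = (14, 15)

B = (14, 15)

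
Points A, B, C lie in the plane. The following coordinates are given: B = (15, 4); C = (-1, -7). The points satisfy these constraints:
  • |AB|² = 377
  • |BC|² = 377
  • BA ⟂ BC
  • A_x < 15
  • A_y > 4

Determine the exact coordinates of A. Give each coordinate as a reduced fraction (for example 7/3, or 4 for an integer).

1. A_x = 4  [[BA ⟂ BC ⇒ -16x-11y+284=0] ∩ [|A−(15, 4)|²=377]]
2. A_y = 20  [[BA ⟂ BC ⇒ -16x-11y+284=0] ∩ [|A−(15, 4)|²=377]]
   so A = (4, 20)

A = (4, 20)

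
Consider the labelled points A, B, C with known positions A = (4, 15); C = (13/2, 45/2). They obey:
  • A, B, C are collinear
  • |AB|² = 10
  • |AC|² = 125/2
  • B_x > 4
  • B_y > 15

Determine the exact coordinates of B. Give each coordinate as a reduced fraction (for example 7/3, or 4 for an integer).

B = (5, 18)

1. B_x = 5  [[A, B, C are collinear ⇒ 15/2x-5/2y+15/2=0] ∩ [|B−(4, 15)|²=10]]
2. B_y = 18  [[A, B, C are collinear ⇒ 15/2x-5/2y+15/2=0] ∩ [|B−(4, 15)|²=10]]
   so B = (5, 18)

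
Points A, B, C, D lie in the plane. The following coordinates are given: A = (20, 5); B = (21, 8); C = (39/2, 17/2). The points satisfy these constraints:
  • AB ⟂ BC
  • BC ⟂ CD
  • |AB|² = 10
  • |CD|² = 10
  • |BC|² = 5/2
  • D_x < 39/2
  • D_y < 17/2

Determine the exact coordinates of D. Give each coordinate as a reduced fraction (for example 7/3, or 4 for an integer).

D = (37/2, 11/2)

1. D_x = 37/2  [[BC ⟂ CD ⇒ -3/2x+1/2y+25=0] ∩ [|D−(39/2, 17/2)|²=10]]
2. D_y = 11/2  [[BC ⟂ CD ⇒ -3/2x+1/2y+25=0] ∩ [|D−(39/2, 17/2)|²=10]]
   so D = (37/2, 11/2)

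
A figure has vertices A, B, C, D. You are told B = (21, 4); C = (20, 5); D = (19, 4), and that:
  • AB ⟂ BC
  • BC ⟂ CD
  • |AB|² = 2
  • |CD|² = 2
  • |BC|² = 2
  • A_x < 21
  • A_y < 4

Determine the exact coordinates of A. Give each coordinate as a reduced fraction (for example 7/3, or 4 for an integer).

1. A_x = 20  [[AB ⟂ BC ⇒ 1x-1y-17=0] ∩ [|A−(21, 4)|²=2]]
2. A_y = 3  [[AB ⟂ BC ⇒ 1x-1y-17=0] ∩ [|A−(21, 4)|²=2]]
   so A = (20, 3)

A = (20, 3)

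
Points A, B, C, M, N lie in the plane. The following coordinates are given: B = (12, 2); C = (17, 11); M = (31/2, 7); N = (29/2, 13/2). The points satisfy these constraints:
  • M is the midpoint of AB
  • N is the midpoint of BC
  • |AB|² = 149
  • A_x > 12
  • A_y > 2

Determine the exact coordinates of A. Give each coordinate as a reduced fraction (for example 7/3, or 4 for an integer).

1. A_x = 19  [A = 2·M−B = 2·(31/2, 7)−(12, 2)]
2. A_y = 12  [A = 2·M−B = 2·(31/2, 7)−(12, 2)]
   so A = (19, 12)

A = (19, 12)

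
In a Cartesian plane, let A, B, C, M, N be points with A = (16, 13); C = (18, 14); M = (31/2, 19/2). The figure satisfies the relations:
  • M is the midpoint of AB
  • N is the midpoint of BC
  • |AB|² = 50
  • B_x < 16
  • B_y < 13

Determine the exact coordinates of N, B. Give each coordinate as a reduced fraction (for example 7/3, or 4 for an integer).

1. B_x = 15  [B = 2·M−A = 2·(31/2, 19/2)−(16, 13)]
2. B_y = 6  [B = 2·M−A = 2·(31/2, 19/2)−(16, 13)]
   so B = (15, 6)
3. N_x = 33/2  [2·N = B+C = (15, 6)+(18, 14)]
4. N_y = 10  [2·N = B+C = (15, 6)+(18, 14)]
   so N = (33/2, 10)

N = (33/2, 10)
B = (15, 6)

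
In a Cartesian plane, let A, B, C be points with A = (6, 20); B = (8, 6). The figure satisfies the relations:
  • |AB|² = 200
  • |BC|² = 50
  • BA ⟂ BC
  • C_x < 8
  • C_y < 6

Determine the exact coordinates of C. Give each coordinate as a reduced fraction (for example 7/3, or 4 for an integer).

C = (1, 5)

1. C_x = 1  [[BA ⟂ BC ⇒ -2x+14y-68=0] ∩ [|C−(8, 6)|²=50]]
2. C_y = 5  [[BA ⟂ BC ⇒ -2x+14y-68=0] ∩ [|C−(8, 6)|²=50]]
   so C = (1, 5)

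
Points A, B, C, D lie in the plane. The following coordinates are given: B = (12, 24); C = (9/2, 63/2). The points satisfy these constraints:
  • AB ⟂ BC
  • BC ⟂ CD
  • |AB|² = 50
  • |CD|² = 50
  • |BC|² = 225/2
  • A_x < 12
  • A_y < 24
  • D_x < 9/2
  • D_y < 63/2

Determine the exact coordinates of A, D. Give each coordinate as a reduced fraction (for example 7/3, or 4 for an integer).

A = (7, 19)
D = (-1/2, 53/2)

1. A_x = 7  [[AB ⟂ BC ⇒ 15/2x-15/2y+90=0] ∩ [|A−(12, 24)|²=50]]
2. A_y = 19  [[AB ⟂ BC ⇒ 15/2x-15/2y+90=0] ∩ [|A−(12, 24)|²=50]]
   so A = (7, 19)
3. D_x = -1/2  [[BC ⟂ CD ⇒ -15/2x+15/2y-405/2=0] ∩ [|D−(9/2, 63/2)|²=50]]
4. D_y = 53/2  [[BC ⟂ CD ⇒ -15/2x+15/2y-405/2=0] ∩ [|D−(9/2, 63/2)|²=50]]
   so D = (-1/2, 53/2)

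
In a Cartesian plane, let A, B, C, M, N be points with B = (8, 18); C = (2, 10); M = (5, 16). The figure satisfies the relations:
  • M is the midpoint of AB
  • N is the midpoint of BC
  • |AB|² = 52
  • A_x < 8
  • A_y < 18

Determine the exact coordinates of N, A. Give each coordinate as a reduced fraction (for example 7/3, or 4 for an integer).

N = (5, 14)
A = (2, 14)

1. A_x = 2  [A = 2·M−B = 2·(5, 16)−(8, 18)]
2. A_y = 14  [A = 2·M−B = 2·(5, 16)−(8, 18)]
   so A = (2, 14)
3. N_x = 5  [2·N = B+C = (8, 18)+(2, 10)]
4. N_y = 14  [2·N = B+C = (8, 18)+(2, 10)]
   so N = (5, 14)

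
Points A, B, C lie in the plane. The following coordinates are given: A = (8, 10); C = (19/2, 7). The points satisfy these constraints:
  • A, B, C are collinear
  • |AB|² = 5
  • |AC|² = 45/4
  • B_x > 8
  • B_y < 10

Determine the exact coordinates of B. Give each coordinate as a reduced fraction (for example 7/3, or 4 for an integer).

1. B_x = 9  [[A, B, C are collinear ⇒ -3x-3/2y+39=0] ∩ [|B−(8, 10)|²=5]]
2. B_y = 8  [[A, B, C are collinear ⇒ -3x-3/2y+39=0] ∩ [|B−(8, 10)|²=5]]
   so B = (9, 8)

B = (9, 8)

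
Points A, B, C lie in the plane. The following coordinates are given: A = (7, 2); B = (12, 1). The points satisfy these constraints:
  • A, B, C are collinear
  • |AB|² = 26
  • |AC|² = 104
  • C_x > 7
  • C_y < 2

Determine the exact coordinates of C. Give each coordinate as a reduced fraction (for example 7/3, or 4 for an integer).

1. C_x = 17  [[A, B, C are collinear ⇒ 1x+5y-17=0] ∩ [|C−(7, 2)|²=104]]
2. C_y = 0  [[A, B, C are collinear ⇒ 1x+5y-17=0] ∩ [|C−(7, 2)|²=104]]
   so C = (17, 0)

C = (17, 0)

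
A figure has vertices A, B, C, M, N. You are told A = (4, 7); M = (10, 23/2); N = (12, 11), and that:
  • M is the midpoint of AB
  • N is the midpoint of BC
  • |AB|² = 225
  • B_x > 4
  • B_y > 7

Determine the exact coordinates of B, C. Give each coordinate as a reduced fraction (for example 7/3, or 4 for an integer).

1. B_x = 16  [B = 2·M−A = 2·(10, 23/2)−(4, 7)]
2. B_y = 16  [B = 2·M−A = 2·(10, 23/2)−(4, 7)]
   so B = (16, 16)
3. C_x = 8  [C = 2·N−B = 2·(12, 11)−(16, 16)]
4. C_y = 6  [C = 2·N−B = 2·(12, 11)−(16, 16)]
   so C = (8, 6)

B = (16, 16)
C = (8, 6)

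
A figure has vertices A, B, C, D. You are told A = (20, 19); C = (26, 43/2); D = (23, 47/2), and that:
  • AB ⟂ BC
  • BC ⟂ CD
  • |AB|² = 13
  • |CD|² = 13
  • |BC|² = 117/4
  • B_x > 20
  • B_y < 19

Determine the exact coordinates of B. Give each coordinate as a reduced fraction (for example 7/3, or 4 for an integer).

1. B_x = 23  [[BC ⟂ CD ⇒ 3x-2y-35=0] ∩ [|B−(20, 19)|²=13]]
2. B_y = 17  [[BC ⟂ CD ⇒ 3x-2y-35=0] ∩ [|B−(20, 19)|²=13]]
   so B = (23, 17)

B = (23, 17)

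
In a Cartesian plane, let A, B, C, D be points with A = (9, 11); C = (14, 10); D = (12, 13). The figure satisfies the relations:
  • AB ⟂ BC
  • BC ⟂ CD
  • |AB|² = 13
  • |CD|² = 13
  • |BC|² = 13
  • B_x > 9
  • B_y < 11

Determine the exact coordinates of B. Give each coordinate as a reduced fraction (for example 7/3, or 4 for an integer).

1. B_x = 11  [[BC ⟂ CD ⇒ 2x-3y+2=0] ∩ [|B−(9, 11)|²=13]]
2. B_y = 8  [[BC ⟂ CD ⇒ 2x-3y+2=0] ∩ [|B−(9, 11)|²=13]]
   so B = (11, 8)

B = (11, 8)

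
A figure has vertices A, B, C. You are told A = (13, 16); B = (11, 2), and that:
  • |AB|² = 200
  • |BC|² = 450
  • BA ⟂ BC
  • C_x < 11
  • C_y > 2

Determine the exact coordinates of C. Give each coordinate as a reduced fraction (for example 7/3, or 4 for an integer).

1. C_x = -10  [[BA ⟂ BC ⇒ 2x+14y-50=0] ∩ [|C−(11, 2)|²=450]]
2. C_y = 5  [[BA ⟂ BC ⇒ 2x+14y-50=0] ∩ [|C−(11, 2)|²=450]]
   so C = (-10, 5)

C = (-10, 5)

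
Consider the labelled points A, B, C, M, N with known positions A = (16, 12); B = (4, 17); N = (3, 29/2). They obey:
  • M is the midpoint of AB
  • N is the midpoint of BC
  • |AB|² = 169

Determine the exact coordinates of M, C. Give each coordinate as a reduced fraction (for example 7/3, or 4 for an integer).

M = (10, 29/2)
C = (2, 12)

1. M_x = 10  [2·M = A+B = (16, 12)+(4, 17)]
2. M_y = 29/2  [2·M = A+B = (16, 12)+(4, 17)]
   so M = (10, 29/2)
3. C_x = 2  [C = 2·N−B = 2·(3, 29/2)−(4, 17)]
4. C_y = 12  [C = 2·N−B = 2·(3, 29/2)−(4, 17)]
   so C = (2, 12)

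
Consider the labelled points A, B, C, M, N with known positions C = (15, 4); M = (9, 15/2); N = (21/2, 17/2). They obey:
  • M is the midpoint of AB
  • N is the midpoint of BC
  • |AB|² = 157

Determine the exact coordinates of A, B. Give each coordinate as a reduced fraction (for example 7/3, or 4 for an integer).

1. B_x = 6  [B = 2·N−C = 2·(21/2, 17/2)−(15, 4)]
2. B_y = 13  [B = 2·N−C = 2·(21/2, 17/2)−(15, 4)]
   so B = (6, 13)
3. A_x = 12  [A = 2·M−B = 2·(9, 15/2)−(6, 13)]
4. A_y = 2  [A = 2·M−B = 2·(9, 15/2)−(6, 13)]
   so A = (12, 2)

A = (12, 2)
B = (6, 13)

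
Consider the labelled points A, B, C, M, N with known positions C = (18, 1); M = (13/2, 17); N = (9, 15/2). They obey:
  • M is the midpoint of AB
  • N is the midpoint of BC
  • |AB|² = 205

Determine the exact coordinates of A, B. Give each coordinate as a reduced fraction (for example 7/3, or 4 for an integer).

A = (13, 20)
B = (0, 14)

1. B_x = 0  [B = 2·N−C = 2·(9, 15/2)−(18, 1)]
2. B_y = 14  [B = 2·N−C = 2·(9, 15/2)−(18, 1)]
   so B = (0, 14)
3. A_x = 13  [A = 2·M−B = 2·(13/2, 17)−(0, 14)]
4. A_y = 20  [A = 2·M−B = 2·(13/2, 17)−(0, 14)]
   so A = (13, 20)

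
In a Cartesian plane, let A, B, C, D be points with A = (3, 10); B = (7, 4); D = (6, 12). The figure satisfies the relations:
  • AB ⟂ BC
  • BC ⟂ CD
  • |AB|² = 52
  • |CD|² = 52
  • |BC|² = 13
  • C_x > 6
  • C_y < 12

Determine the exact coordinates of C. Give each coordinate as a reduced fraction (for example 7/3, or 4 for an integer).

1. C_x = 10  [[AB ⟂ BC ⇒ 4x-6y-4=0] ∩ [|C−(6, 12)|²=52]]
2. C_y = 6  [[AB ⟂ BC ⇒ 4x-6y-4=0] ∩ [|C−(6, 12)|²=52]]
   so C = (10, 6)

C = (10, 6)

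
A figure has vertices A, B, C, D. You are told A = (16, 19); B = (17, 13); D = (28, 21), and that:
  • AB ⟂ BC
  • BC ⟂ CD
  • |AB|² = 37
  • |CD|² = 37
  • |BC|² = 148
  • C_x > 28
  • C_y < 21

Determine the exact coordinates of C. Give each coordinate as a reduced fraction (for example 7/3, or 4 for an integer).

C = (29, 15)

1. C_x = 29  [[AB ⟂ BC ⇒ 1x-6y+61=0] ∩ [|C−(28, 21)|²=37]]
2. C_y = 15  [[AB ⟂ BC ⇒ 1x-6y+61=0] ∩ [|C−(28, 21)|²=37]]
   so C = (29, 15)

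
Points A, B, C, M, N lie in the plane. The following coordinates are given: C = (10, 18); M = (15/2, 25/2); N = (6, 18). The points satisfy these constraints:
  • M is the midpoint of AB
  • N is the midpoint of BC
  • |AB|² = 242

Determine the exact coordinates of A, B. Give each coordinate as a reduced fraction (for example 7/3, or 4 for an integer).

A = (13, 7)
B = (2, 18)

1. B_x = 2  [B = 2·N−C = 2·(6, 18)−(10, 18)]
2. B_y = 18  [B = 2·N−C = 2·(6, 18)−(10, 18)]
   so B = (2, 18)
3. A_x = 13  [A = 2·M−B = 2·(15/2, 25/2)−(2, 18)]
4. A_y = 7  [A = 2·M−B = 2·(15/2, 25/2)−(2, 18)]
   so A = (13, 7)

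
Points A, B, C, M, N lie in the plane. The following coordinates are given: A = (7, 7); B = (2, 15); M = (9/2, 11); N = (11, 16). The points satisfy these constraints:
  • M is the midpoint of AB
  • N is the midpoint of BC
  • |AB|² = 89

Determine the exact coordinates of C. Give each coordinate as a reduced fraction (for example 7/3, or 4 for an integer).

1. C_x = 20  [C = 2·N−B = 2·(11, 16)−(2, 15)]
2. C_y = 17  [C = 2·N−B = 2·(11, 16)−(2, 15)]
   so C = (20, 17)

C = (20, 17)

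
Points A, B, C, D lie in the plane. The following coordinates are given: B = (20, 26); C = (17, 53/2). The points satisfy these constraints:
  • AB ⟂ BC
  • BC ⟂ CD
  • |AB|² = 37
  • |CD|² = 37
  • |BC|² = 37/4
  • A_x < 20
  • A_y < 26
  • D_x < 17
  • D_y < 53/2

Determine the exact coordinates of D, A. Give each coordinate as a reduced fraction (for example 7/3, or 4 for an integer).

1. D_x = 16  [[BC ⟂ CD ⇒ -3x+1/2y+151/4=0] ∩ [|D−(17, 53/2)|²=37]]
2. D_y = 41/2  [[BC ⟂ CD ⇒ -3x+1/2y+151/4=0] ∩ [|D−(17, 53/2)|²=37]]
   so D = (16, 41/2)
3. A_x = 19  [[AB ⟂ BC ⇒ 3x-1/2y-47=0] ∩ [|A−(20, 26)|²=37]]
4. A_y = 20  [[AB ⟂ BC ⇒ 3x-1/2y-47=0] ∩ [|A−(20, 26)|²=37]]
   so A = (19, 20)

D = (16, 41/2)
A = (19, 20)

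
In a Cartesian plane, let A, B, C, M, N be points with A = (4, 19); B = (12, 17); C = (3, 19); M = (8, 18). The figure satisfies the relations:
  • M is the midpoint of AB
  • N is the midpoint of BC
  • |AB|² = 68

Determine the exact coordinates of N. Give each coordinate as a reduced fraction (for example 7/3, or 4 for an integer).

1. N_x = 15/2  [2·N = B+C = (12, 17)+(3, 19)]
2. N_y = 18  [2·N = B+C = (12, 17)+(3, 19)]
   so N = (15/2, 18)

N = (15/2, 18)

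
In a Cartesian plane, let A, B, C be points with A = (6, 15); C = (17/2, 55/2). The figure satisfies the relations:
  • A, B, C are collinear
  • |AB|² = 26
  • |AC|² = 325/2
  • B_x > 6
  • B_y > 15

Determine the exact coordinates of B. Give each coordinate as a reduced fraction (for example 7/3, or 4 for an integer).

1. B_x = 7  [[A, B, C are collinear ⇒ 25/2x-5/2y-75/2=0] ∩ [|B−(6, 15)|²=26]]
2. B_y = 20  [[A, B, C are collinear ⇒ 25/2x-5/2y-75/2=0] ∩ [|B−(6, 15)|²=26]]
   so B = (7, 20)

B = (7, 20)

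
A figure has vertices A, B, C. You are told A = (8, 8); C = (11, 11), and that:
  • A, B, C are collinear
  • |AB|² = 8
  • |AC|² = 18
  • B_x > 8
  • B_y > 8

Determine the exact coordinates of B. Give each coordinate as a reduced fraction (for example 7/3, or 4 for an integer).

B = (10, 10)

1. B_x = 10  [[A, B, C are collinear ⇒ 3x-3y=0] ∩ [|B−(8, 8)|²=8]]
2. B_y = 10  [[A, B, C are collinear ⇒ 3x-3y=0] ∩ [|B−(8, 8)|²=8]]
   so B = (10, 10)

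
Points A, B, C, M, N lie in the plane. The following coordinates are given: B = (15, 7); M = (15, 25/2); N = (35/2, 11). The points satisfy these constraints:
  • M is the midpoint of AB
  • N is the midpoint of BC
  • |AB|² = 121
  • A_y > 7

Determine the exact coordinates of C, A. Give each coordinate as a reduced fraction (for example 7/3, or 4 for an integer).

1. A_x = 15  [A = 2·M−B = 2·(15, 25/2)−(15, 7)]
2. A_y = 18  [A = 2·M−B = 2·(15, 25/2)−(15, 7)]
   so A = (15, 18)
3. C_x = 20  [C = 2·N−B = 2·(35/2, 11)−(15, 7)]
4. C_y = 15  [C = 2·N−B = 2·(35/2, 11)−(15, 7)]
   so C = (20, 15)

C = (20, 15)
A = (15, 18)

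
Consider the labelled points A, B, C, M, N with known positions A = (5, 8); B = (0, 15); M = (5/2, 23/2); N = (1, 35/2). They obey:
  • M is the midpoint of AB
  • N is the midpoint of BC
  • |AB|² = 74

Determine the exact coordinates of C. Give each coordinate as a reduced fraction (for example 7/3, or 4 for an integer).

1. C_x = 2  [C = 2·N−B = 2·(1, 35/2)−(0, 15)]
2. C_y = 20  [C = 2·N−B = 2·(1, 35/2)−(0, 15)]
   so C = (2, 20)

C = (2, 20)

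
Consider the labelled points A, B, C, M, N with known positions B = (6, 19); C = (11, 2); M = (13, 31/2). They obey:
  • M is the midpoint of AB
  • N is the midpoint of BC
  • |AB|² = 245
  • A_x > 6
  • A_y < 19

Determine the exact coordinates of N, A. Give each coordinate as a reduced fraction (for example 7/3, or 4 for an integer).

N = (17/2, 21/2)
A = (20, 12)

1. A_x = 20  [A = 2·M−B = 2·(13, 31/2)−(6, 19)]
2. A_y = 12  [A = 2·M−B = 2·(13, 31/2)−(6, 19)]
   so A = (20, 12)
3. N_x = 17/2  [2·N = B+C = (6, 19)+(11, 2)]
4. N_y = 21/2  [2·N = B+C = (6, 19)+(11, 2)]
   so N = (17/2, 21/2)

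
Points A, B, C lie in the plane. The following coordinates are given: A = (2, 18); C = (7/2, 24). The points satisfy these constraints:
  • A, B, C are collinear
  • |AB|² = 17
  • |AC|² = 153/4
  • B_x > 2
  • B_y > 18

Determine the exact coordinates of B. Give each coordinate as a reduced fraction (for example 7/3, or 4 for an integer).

1. B_x = 3  [[A, B, C are collinear ⇒ 6x-3/2y+15=0] ∩ [|B−(2, 18)|²=17]]
2. B_y = 22  [[A, B, C are collinear ⇒ 6x-3/2y+15=0] ∩ [|B−(2, 18)|²=17]]
   so B = (3, 22)

B = (3, 22)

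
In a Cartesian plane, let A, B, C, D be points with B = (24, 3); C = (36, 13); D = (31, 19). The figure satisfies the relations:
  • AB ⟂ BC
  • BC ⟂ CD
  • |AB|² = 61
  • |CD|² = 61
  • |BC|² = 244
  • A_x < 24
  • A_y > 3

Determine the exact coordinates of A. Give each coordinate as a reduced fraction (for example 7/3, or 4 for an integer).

A = (19, 9)

1. A_x = 19  [[AB ⟂ BC ⇒ -12x-10y+318=0] ∩ [|A−(24, 3)|²=61]]
2. A_y = 9  [[AB ⟂ BC ⇒ -12x-10y+318=0] ∩ [|A−(24, 3)|²=61]]
   so A = (19, 9)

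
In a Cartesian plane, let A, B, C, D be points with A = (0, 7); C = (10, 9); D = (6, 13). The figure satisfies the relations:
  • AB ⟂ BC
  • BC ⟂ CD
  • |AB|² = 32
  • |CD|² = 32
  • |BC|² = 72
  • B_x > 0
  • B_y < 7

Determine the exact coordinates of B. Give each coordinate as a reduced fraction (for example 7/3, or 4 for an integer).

B = (4, 3)

1. B_x = 4  [[BC ⟂ CD ⇒ 4x-4y-4=0] ∩ [|B−(0, 7)|²=32]]
2. B_y = 3  [[BC ⟂ CD ⇒ 4x-4y-4=0] ∩ [|B−(0, 7)|²=32]]
   so B = (4, 3)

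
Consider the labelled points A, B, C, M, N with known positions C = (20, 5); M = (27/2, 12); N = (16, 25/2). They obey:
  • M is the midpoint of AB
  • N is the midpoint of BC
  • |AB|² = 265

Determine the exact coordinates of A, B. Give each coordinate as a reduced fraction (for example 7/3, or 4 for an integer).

A = (15, 4)
B = (12, 20)

1. B_x = 12  [B = 2·N−C = 2·(16, 25/2)−(20, 5)]
2. B_y = 20  [B = 2·N−C = 2·(16, 25/2)−(20, 5)]
   so B = (12, 20)
3. A_x = 15  [A = 2·M−B = 2·(27/2, 12)−(12, 20)]
4. A_y = 4  [A = 2·M−B = 2·(27/2, 12)−(12, 20)]
   so A = (15, 4)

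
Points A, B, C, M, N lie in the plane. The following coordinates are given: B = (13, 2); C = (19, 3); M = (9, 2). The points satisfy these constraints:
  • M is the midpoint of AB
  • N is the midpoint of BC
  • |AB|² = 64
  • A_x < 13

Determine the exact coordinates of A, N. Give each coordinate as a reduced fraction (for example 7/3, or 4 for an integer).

A = (5, 2)
N = (16, 5/2)

1. A_x = 5  [A = 2·M−B = 2·(9, 2)−(13, 2)]
2. A_y = 2  [A = 2·M−B = 2·(9, 2)−(13, 2)]
   so A = (5, 2)
3. N_x = 16  [2·N = B+C = (13, 2)+(19, 3)]
4. N_y = 5/2  [2·N = B+C = (13, 2)+(19, 3)]
   so N = (16, 5/2)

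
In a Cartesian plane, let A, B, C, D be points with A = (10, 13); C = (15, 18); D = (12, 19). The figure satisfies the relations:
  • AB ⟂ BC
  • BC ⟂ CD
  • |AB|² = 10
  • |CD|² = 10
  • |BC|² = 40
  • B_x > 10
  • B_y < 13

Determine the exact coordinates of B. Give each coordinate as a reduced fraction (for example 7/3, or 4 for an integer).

1. B_x = 13  [[BC ⟂ CD ⇒ 3x-1y-27=0] ∩ [|B−(10, 13)|²=10]]
2. B_y = 12  [[BC ⟂ CD ⇒ 3x-1y-27=0] ∩ [|B−(10, 13)|²=10]]
   so B = (13, 12)

B = (13, 12)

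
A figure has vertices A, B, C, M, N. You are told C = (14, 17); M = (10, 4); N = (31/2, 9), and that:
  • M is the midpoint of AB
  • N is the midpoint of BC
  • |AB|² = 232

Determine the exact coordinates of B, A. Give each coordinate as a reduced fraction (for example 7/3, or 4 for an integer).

B = (17, 1)
A = (3, 7)

1. B_x = 17  [B = 2·N−C = 2·(31/2, 9)−(14, 17)]
2. B_y = 1  [B = 2·N−C = 2·(31/2, 9)−(14, 17)]
   so B = (17, 1)
3. A_x = 3  [A = 2·M−B = 2·(10, 4)−(17, 1)]
4. A_y = 7  [A = 2·M−B = 2·(10, 4)−(17, 1)]
   so A = (3, 7)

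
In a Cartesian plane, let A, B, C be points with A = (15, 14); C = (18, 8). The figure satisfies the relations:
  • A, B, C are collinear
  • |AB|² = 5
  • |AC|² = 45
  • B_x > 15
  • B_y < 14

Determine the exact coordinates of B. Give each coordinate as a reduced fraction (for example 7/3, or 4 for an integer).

1. B_x = 16  [[A, B, C are collinear ⇒ -6x-3y+132=0] ∩ [|B−(15, 14)|²=5]]
2. B_y = 12  [[A, B, C are collinear ⇒ -6x-3y+132=0] ∩ [|B−(15, 14)|²=5]]
   so B = (16, 12)

B = (16, 12)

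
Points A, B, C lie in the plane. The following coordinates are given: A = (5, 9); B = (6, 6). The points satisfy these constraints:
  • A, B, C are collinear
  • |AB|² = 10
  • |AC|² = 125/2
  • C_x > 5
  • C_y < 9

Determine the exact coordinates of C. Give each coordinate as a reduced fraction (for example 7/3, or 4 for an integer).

C = (15/2, 3/2)

1. C_x = 15/2  [[A, B, C are collinear ⇒ 3x+1y-24=0] ∩ [|C−(5, 9)|²=125/2]]
2. C_y = 3/2  [[A, B, C are collinear ⇒ 3x+1y-24=0] ∩ [|C−(5, 9)|²=125/2]]
   so C = (15/2, 3/2)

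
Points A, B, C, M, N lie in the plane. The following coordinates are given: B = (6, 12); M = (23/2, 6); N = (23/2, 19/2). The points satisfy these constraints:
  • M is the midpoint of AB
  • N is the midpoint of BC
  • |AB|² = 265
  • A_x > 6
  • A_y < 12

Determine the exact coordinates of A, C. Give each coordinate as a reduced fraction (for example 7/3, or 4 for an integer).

A = (17, 0)
C = (17, 7)

1. A_x = 17  [A = 2·M−B = 2·(23/2, 6)−(6, 12)]
2. A_y = 0  [A = 2·M−B = 2·(23/2, 6)−(6, 12)]
   so A = (17, 0)
3. C_x = 17  [C = 2·N−B = 2·(23/2, 19/2)−(6, 12)]
4. C_y = 7  [C = 2·N−B = 2·(23/2, 19/2)−(6, 12)]
   so C = (17, 7)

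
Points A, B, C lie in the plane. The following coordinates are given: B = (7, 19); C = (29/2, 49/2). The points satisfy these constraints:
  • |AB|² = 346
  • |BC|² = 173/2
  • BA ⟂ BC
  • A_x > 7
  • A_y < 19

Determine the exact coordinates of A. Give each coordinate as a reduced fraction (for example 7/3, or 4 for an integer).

A = (18, 4)

1. A_x = 18  [[BA ⟂ BC ⇒ 15/2x+11/2y-157=0] ∩ [|A−(7, 19)|²=346]]
2. A_y = 4  [[BA ⟂ BC ⇒ 15/2x+11/2y-157=0] ∩ [|A−(7, 19)|²=346]]
   so A = (18, 4)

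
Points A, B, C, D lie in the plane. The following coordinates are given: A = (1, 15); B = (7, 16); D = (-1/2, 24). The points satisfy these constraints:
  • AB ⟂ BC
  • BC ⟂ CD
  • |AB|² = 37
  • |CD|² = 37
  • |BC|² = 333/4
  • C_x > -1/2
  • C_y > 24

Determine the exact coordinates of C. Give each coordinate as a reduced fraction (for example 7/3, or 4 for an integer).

C = (11/2, 25)

1. C_x = 11/2  [[AB ⟂ BC ⇒ 6x+1y-58=0] ∩ [|C−(-1/2, 24)|²=37]]
2. C_y = 25  [[AB ⟂ BC ⇒ 6x+1y-58=0] ∩ [|C−(-1/2, 24)|²=37]]
   so C = (11/2, 25)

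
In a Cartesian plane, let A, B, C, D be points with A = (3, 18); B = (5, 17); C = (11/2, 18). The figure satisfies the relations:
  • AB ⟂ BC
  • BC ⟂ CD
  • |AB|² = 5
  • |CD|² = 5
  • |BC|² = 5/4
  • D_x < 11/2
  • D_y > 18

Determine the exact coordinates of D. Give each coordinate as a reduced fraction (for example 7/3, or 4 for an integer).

1. D_x = 7/2  [[BC ⟂ CD ⇒ 1/2x+1y-83/4=0] ∩ [|D−(11/2, 18)|²=5]]
2. D_y = 19  [[BC ⟂ CD ⇒ 1/2x+1y-83/4=0] ∩ [|D−(11/2, 18)|²=5]]
   so D = (7/2, 19)

D = (7/2, 19)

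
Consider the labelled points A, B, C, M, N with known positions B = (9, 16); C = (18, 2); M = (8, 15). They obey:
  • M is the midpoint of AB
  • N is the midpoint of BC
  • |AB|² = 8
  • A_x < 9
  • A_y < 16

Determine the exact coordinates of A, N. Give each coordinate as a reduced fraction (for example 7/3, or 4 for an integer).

A = (7, 14)
N = (27/2, 9)

1. A_x = 7  [A = 2·M−B = 2·(8, 15)−(9, 16)]
2. A_y = 14  [A = 2·M−B = 2·(8, 15)−(9, 16)]
   so A = (7, 14)
3. N_x = 27/2  [2·N = B+C = (9, 16)+(18, 2)]
4. N_y = 9  [2·N = B+C = (9, 16)+(18, 2)]
   so N = (27/2, 9)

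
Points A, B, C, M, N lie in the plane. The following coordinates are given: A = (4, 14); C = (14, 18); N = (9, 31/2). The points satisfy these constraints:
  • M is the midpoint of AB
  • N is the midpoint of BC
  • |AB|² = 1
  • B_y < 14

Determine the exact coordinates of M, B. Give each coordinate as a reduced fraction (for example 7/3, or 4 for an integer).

1. B_x = 4  [B = 2·N−C = 2·(9, 31/2)−(14, 18)]
2. B_y = 13  [B = 2·N−C = 2·(9, 31/2)−(14, 18)]
   so B = (4, 13)
3. M_x = 4  [2·M = A+B = (4, 14)+(4, 13)]
4. M_y = 27/2  [2·M = A+B = (4, 14)+(4, 13)]
   so M = (4, 27/2)

M = (4, 27/2)
B = (4, 13)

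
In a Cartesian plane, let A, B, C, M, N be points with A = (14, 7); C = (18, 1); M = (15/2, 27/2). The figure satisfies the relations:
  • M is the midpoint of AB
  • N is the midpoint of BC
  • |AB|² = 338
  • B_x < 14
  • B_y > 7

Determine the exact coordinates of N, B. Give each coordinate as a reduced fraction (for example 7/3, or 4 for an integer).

1. B_x = 1  [B = 2·M−A = 2·(15/2, 27/2)−(14, 7)]
2. B_y = 20  [B = 2·M−A = 2·(15/2, 27/2)−(14, 7)]
   so B = (1, 20)
3. N_x = 19/2  [2·N = B+C = (1, 20)+(18, 1)]
4. N_y = 21/2  [2·N = B+C = (1, 20)+(18, 1)]
   so N = (19/2, 21/2)

N = (19/2, 21/2)
B = (1, 20)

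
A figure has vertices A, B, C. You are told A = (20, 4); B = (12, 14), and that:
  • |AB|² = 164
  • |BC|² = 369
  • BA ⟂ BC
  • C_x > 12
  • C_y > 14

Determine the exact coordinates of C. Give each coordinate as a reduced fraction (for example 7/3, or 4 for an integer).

1. C_x = 27  [[BA ⟂ BC ⇒ 8x-10y+44=0] ∩ [|C−(12, 14)|²=369]]
2. C_y = 26  [[BA ⟂ BC ⇒ 8x-10y+44=0] ∩ [|C−(12, 14)|²=369]]
   so C = (27, 26)

C = (27, 26)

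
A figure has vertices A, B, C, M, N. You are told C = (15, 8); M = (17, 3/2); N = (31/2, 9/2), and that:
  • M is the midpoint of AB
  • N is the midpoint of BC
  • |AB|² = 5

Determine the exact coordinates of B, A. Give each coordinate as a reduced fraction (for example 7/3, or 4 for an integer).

1. B_x = 16  [B = 2·N−C = 2·(31/2, 9/2)−(15, 8)]
2. B_y = 1  [B = 2·N−C = 2·(31/2, 9/2)−(15, 8)]
   so B = (16, 1)
3. A_x = 18  [A = 2·M−B = 2·(17, 3/2)−(16, 1)]
4. A_y = 2  [A = 2·M−B = 2·(17, 3/2)−(16, 1)]
   so A = (18, 2)

B = (16, 1)
A = (18, 2)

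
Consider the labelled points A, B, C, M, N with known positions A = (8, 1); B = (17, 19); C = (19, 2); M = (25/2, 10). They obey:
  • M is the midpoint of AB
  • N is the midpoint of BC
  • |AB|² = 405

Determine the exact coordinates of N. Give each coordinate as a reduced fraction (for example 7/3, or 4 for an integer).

1. N_x = 18  [2·N = B+C = (17, 19)+(19, 2)]
2. N_y = 21/2  [2·N = B+C = (17, 19)+(19, 2)]
   so N = (18, 21/2)

N = (18, 21/2)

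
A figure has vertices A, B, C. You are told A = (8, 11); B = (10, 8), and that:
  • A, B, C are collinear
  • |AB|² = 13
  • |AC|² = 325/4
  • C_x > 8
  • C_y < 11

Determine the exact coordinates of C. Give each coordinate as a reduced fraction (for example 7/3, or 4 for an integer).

1. C_x = 13  [[A, B, C are collinear ⇒ 3x+2y-46=0] ∩ [|C−(8, 11)|²=325/4]]
2. C_y = 7/2  [[A, B, C are collinear ⇒ 3x+2y-46=0] ∩ [|C−(8, 11)|²=325/4]]
   so C = (13, 7/2)

C = (13, 7/2)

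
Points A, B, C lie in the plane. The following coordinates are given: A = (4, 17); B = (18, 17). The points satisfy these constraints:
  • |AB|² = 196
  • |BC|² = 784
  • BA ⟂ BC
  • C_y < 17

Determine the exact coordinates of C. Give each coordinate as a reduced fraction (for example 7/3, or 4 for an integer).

1. C_x = 18  [[BA ⟂ BC ⇒ -14x+252=0] ∩ [|C−(18, 17)|²=784]]
2. C_y = -11  [[BA ⟂ BC ⇒ -14x+252=0] ∩ [|C−(18, 17)|²=784]]
   so C = (18, -11)

C = (18, -11)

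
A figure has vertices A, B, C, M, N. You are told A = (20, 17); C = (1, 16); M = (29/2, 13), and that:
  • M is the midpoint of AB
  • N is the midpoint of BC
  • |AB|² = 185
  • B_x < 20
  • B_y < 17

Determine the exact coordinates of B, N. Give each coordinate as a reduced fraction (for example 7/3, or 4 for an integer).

B = (9, 9)
N = (5, 25/2)

1. B_x = 9  [B = 2·M−A = 2·(29/2, 13)−(20, 17)]
2. B_y = 9  [B = 2·M−A = 2·(29/2, 13)−(20, 17)]
   so B = (9, 9)
3. N_x = 5  [2·N = B+C = (9, 9)+(1, 16)]
4. N_y = 25/2  [2·N = B+C = (9, 9)+(1, 16)]
   so N = (5, 25/2)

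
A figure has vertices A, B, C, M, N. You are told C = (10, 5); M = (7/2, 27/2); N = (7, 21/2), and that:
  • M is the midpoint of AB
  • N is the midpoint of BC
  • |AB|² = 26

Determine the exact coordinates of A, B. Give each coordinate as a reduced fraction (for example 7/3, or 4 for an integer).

1. B_x = 4  [B = 2·N−C = 2·(7, 21/2)−(10, 5)]
2. B_y = 16  [B = 2·N−C = 2·(7, 21/2)−(10, 5)]
   so B = (4, 16)
3. A_x = 3  [A = 2·M−B = 2·(7/2, 27/2)−(4, 16)]
4. A_y = 11  [A = 2·M−B = 2·(7/2, 27/2)−(4, 16)]
   so A = (3, 11)

A = (3, 11)
B = (4, 16)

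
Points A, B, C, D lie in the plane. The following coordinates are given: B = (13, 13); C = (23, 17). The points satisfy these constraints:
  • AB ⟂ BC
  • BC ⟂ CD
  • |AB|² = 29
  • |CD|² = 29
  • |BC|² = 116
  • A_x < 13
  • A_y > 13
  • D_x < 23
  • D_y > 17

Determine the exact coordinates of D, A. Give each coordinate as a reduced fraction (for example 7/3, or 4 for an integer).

D = (21, 22)
A = (11, 18)

1. D_x = 21  [[BC ⟂ CD ⇒ 10x+4y-298=0] ∩ [|D−(23, 17)|²=29]]
2. D_y = 22  [[BC ⟂ CD ⇒ 10x+4y-298=0] ∩ [|D−(23, 17)|²=29]]
   so D = (21, 22)
3. A_x = 11  [[AB ⟂ BC ⇒ -10x-4y+182=0] ∩ [|A−(13, 13)|²=29]]
4. A_y = 18  [[AB ⟂ BC ⇒ -10x-4y+182=0] ∩ [|A−(13, 13)|²=29]]
   so A = (11, 18)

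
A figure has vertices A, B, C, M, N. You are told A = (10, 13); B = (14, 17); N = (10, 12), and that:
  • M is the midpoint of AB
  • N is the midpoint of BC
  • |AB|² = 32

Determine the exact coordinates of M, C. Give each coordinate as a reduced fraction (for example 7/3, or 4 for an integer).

1. M_x = 12  [2·M = A+B = (10, 13)+(14, 17)]
2. M_y = 15  [2·M = A+B = (10, 13)+(14, 17)]
   so M = (12, 15)
3. C_x = 6  [C = 2·N−B = 2·(10, 12)−(14, 17)]
4. C_y = 7  [C = 2·N−B = 2·(10, 12)−(14, 17)]
   so C = (6, 7)

M = (12, 15)
C = (6, 7)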